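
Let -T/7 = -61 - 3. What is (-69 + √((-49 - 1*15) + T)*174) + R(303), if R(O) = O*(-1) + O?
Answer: -69 + 1392*√6 ≈ 3340.7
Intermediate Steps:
T = 448 (T = -7*(-61 - 3) = -7*(-64) = 448)
R(O) = 0 (R(O) = -O + O = 0)
(-69 + √((-49 - 1*15) + T)*174) + R(303) = (-69 + √((-49 - 1*15) + 448)*174) + 0 = (-69 + √((-49 - 15) + 448)*174) + 0 = (-69 + √(-64 + 448)*174) + 0 = (-69 + √384*174) + 0 = (-69 + (8*√6)*174) + 0 = (-69 + 1392*√6) + 0 = -69 + 1392*√6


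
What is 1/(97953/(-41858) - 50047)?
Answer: -41858/2094965279 ≈ -1.9980e-5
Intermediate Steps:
1/(97953/(-41858) - 50047) = 1/(97953*(-1/41858) - 50047) = 1/(-97953/41858 - 50047) = 1/(-2094965279/41858) = -41858/2094965279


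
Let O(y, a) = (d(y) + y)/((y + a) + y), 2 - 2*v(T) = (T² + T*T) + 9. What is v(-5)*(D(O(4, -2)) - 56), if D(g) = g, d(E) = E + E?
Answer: 1539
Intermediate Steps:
v(T) = -7/2 - T² (v(T) = 1 - ((T² + T*T) + 9)/2 = 1 - ((T² + T²) + 9)/2 = 1 - (2*T² + 9)/2 = 1 - (9 + 2*T²)/2 = 1 + (-9/2 - T²) = -7/2 - T²)
d(E) = 2*E
O(y, a) = 3*y/(a + 2*y) (O(y, a) = (2*y + y)/((y + a) + y) = (3*y)/((a + y) + y) = (3*y)/(a + 2*y) = 3*y/(a + 2*y))
v(-5)*(D(O(4, -2)) - 56) = (-7/2 - 1*(-5)²)*(3*4/(-2 + 2*4) - 56) = (-7/2 - 1*25)*(3*4/(-2 + 8) - 56) = (-7/2 - 25)*(3*4/6 - 56) = -57*(3*4*(⅙) - 56)/2 = -57*(2 - 56)/2 = -57/2*(-54) = 1539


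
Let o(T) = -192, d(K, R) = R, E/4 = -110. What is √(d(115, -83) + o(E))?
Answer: 5*I*√11 ≈ 16.583*I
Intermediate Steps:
E = -440 (E = 4*(-110) = -440)
√(d(115, -83) + o(E)) = √(-83 - 192) = √(-275) = 5*I*√11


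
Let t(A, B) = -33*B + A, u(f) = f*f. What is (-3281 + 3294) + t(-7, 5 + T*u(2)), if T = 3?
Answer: -555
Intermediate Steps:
u(f) = f²
t(A, B) = A - 33*B
(-3281 + 3294) + t(-7, 5 + T*u(2)) = (-3281 + 3294) + (-7 - 33*(5 + 3*2²)) = 13 + (-7 - 33*(5 + 3*4)) = 13 + (-7 - 33*(5 + 12)) = 13 + (-7 - 33*17) = 13 + (-7 - 561) = 13 - 568 = -555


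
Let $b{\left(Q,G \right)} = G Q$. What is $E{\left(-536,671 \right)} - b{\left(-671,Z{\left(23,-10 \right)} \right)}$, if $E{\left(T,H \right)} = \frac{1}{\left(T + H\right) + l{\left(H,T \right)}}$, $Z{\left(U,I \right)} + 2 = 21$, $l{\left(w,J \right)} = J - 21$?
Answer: $\frac{5380077}{422} \approx 12749.0$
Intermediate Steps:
$l{\left(w,J \right)} = -21 + J$
$Z{\left(U,I \right)} = 19$ ($Z{\left(U,I \right)} = -2 + 21 = 19$)
$E{\left(T,H \right)} = \frac{1}{-21 + H + 2 T}$ ($E{\left(T,H \right)} = \frac{1}{\left(T + H\right) + \left(-21 + T\right)} = \frac{1}{\left(H + T\right) + \left(-21 + T\right)} = \frac{1}{-21 + H + 2 T}$)
$E{\left(-536,671 \right)} - b{\left(-671,Z{\left(23,-10 \right)} \right)} = \frac{1}{-21 + 671 + 2 \left(-536\right)} - 19 \left(-671\right) = \frac{1}{-21 + 671 - 1072} - -12749 = \frac{1}{-422} + 12749 = - \frac{1}{422} + 12749 = \frac{5380077}{422}$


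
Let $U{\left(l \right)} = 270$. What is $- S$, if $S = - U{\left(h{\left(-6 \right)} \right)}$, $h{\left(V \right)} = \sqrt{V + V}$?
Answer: $270$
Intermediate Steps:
$h{\left(V \right)} = \sqrt{2} \sqrt{V}$ ($h{\left(V \right)} = \sqrt{2 V} = \sqrt{2} \sqrt{V}$)
$S = -270$ ($S = \left(-1\right) 270 = -270$)
$- S = \left(-1\right) \left(-270\right) = 270$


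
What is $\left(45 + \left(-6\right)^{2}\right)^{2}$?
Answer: $6561$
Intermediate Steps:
$\left(45 + \left(-6\right)^{2}\right)^{2} = \left(45 + 36\right)^{2} = 81^{2} = 6561$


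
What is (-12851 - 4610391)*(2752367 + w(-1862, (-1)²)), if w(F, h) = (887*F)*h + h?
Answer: -5089144589308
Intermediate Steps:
w(F, h) = h + 887*F*h (w(F, h) = 887*F*h + h = h + 887*F*h)
(-12851 - 4610391)*(2752367 + w(-1862, (-1)²)) = (-12851 - 4610391)*(2752367 + (-1)²*(1 + 887*(-1862))) = -4623242*(2752367 + 1*(1 - 1651594)) = -4623242*(2752367 + 1*(-1651593)) = -4623242*(2752367 - 1651593) = -4623242*1100774 = -5089144589308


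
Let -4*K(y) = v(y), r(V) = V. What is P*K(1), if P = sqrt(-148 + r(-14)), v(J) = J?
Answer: -9*I*sqrt(2)/4 ≈ -3.182*I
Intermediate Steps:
K(y) = -y/4
P = 9*I*sqrt(2) (P = sqrt(-148 - 14) = sqrt(-162) = 9*I*sqrt(2) ≈ 12.728*I)
P*K(1) = (9*I*sqrt(2))*(-1/4*1) = (9*I*sqrt(2))*(-1/4) = -9*I*sqrt(2)/4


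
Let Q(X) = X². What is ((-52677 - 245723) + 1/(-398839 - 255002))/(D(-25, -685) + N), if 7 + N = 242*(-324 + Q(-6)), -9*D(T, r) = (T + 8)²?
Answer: 195106154401/45595674784 ≈ 4.2791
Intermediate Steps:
D(T, r) = -(8 + T)²/9 (D(T, r) = -(T + 8)²/9 = -(8 + T)²/9)
N = -69703 (N = -7 + 242*(-324 + (-6)²) = -7 + 242*(-324 + 36) = -7 + 242*(-288) = -7 - 69696 = -69703)
((-52677 - 245723) + 1/(-398839 - 255002))/(D(-25, -685) + N) = ((-52677 - 245723) + 1/(-398839 - 255002))/(-(8 - 25)²/9 - 69703) = (-298400 + 1/(-653841))/(-⅑*(-17)² - 69703) = (-298400 - 1/653841)/(-⅑*289 - 69703) = -195106154401/(653841*(-289/9 - 69703)) = -195106154401/(653841*(-627616/9)) = -195106154401/653841*(-9/627616) = 195106154401/45595674784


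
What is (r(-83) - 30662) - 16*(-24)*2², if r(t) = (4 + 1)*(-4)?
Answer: -29146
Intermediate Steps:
r(t) = -20 (r(t) = 5*(-4) = -20)
(r(-83) - 30662) - 16*(-24)*2² = (-20 - 30662) - 16*(-24)*2² = -30682 + 384*4 = -30682 + 1536 = -29146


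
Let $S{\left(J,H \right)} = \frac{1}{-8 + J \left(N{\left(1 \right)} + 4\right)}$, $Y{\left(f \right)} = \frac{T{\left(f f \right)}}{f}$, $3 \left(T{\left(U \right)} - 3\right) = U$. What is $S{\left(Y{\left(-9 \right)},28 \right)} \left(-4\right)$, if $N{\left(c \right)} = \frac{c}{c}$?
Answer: $\frac{6}{37} \approx 0.16216$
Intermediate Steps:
$T{\left(U \right)} = 3 + \frac{U}{3}$
$Y{\left(f \right)} = \frac{3 + \frac{f^{2}}{3}}{f}$ ($Y{\left(f \right)} = \frac{3 + \frac{f f}{3}}{f} = \frac{3 + \frac{f^{2}}{3}}{f}$)
$N{\left(c \right)} = 1$
$S{\left(J,H \right)} = \frac{1}{-8 + 5 J}$ ($S{\left(J,H \right)} = \frac{1}{-8 + J \left(1 + 4\right)} = \frac{1}{-8 + J 5} = \frac{1}{-8 + 5 J}$)
$S{\left(Y{\left(-9 \right)},28 \right)} \left(-4\right) = \frac{1}{-8 + 5 \left(\frac{3}{-9} + \frac{1}{3} \left(-9\right)\right)} \left(-4\right) = \frac{1}{-8 + 5 \left(3 \left(- \frac{1}{9}\right) - 3\right)} \left(-4\right) = \frac{1}{-8 + 5 \left(- \frac{1}{3} - 3\right)} \left(-4\right) = \frac{1}{-8 + 5 \left(- \frac{10}{3}\right)} \left(-4\right) = \frac{1}{-8 - \frac{50}{3}} \left(-4\right) = \frac{1}{- \frac{74}{3}} \left(-4\right) = \left(- \frac{3}{74}\right) \left(-4\right) = \frac{6}{37}$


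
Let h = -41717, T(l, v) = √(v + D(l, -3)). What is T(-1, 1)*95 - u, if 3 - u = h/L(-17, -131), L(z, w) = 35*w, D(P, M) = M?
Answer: 27962/4585 + 95*I*√2 ≈ 6.0986 + 134.35*I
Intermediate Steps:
T(l, v) = √(-3 + v) (T(l, v) = √(v - 3) = √(-3 + v))
u = -27962/4585 (u = 3 - (-41717)/(35*(-131)) = 3 - (-41717)/(-4585) = 3 - (-41717)*(-1)/4585 = 3 - 1*41717/4585 = 3 - 41717/4585 = -27962/4585 ≈ -6.0986)
T(-1, 1)*95 - u = √(-3 + 1)*95 - 1*(-27962/4585) = √(-2)*95 + 27962/4585 = (I*√2)*95 + 27962/4585 = 95*I*√2 + 27962/4585 = 27962/4585 + 95*I*√2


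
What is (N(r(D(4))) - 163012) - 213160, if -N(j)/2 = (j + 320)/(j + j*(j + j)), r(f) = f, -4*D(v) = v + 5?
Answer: -23703920/63 ≈ -3.7625e+5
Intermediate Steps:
D(v) = -5/4 - v/4 (D(v) = -(v + 5)/4 = -(5 + v)/4 = -5/4 - v/4)
N(j) = -2*(320 + j)/(j + 2*j**2) (N(j) = -2*(j + 320)/(j + j*(j + j)) = -2*(320 + j)/(j + j*(2*j)) = -2*(320 + j)/(j + 2*j**2))
(N(r(D(4))) - 163012) - 213160 = (2*(-320 - (-5/4 - 1/4*4))/((-5/4 - 1/4*4)*(1 + 2*(-5/4 - 1/4*4))) - 163012) - 213160 = (2*(-320 - (-5/4 - 1))/((-5/4 - 1)*(1 + 2*(-5/4 - 1))) - 163012) - 213160 = (2*(-320 - 1*(-9/4))/((-9/4)*(1 + 2*(-9/4))) - 163012) - 213160 = (2*(-4/9)*(-320 + 9/4)/(1 - 9/2) - 163012) - 213160 = (2*(-4/9)*(-1271/4)/(-7/2) - 163012) - 213160 = (2*(-4/9)*(-2/7)*(-1271/4) - 163012) - 213160 = (-5084/63 - 163012) - 213160 = -10274840/63 - 213160 = -23703920/63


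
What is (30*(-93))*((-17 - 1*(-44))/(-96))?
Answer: 12555/16 ≈ 784.69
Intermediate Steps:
(30*(-93))*((-17 - 1*(-44))/(-96)) = -2790*(-17 + 44)*(-1)/96 = -75330*(-1)/96 = -2790*(-9/32) = 12555/16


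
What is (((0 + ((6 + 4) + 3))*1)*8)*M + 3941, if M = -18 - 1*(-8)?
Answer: 2901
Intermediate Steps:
M = -10 (M = -18 + 8 = -10)
(((0 + ((6 + 4) + 3))*1)*8)*M + 3941 = (((0 + ((6 + 4) + 3))*1)*8)*(-10) + 3941 = (((0 + (10 + 3))*1)*8)*(-10) + 3941 = (((0 + 13)*1)*8)*(-10) + 3941 = ((13*1)*8)*(-10) + 3941 = (13*8)*(-10) + 3941 = 104*(-10) + 3941 = -1040 + 3941 = 2901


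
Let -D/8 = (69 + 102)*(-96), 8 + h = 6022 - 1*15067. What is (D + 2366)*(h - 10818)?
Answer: -2656633474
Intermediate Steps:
h = -9053 (h = -8 + (6022 - 1*15067) = -8 + (6022 - 15067) = -8 - 9045 = -9053)
D = 131328 (D = -8*(69 + 102)*(-96) = -1368*(-96) = -8*(-16416) = 131328)
(D + 2366)*(h - 10818) = (131328 + 2366)*(-9053 - 10818) = 133694*(-19871) = -2656633474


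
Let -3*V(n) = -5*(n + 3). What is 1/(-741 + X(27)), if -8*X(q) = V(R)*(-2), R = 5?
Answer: -3/2213 ≈ -0.0013556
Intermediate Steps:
V(n) = 5 + 5*n/3 (V(n) = -(-5)*(n + 3)/3 = -(-5)*(3 + n)/3 = -(-15 - 5*n)/3 = 5 + 5*n/3)
X(q) = 10/3 (X(q) = -(5 + (5/3)*5)*(-2)/8 = -(5 + 25/3)*(-2)/8 = -5*(-2)/3 = -⅛*(-80/3) = 10/3)
1/(-741 + X(27)) = 1/(-741 + 10/3) = 1/(-2213/3) = -3/2213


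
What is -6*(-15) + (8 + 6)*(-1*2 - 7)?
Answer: -36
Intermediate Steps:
-6*(-15) + (8 + 6)*(-1*2 - 7) = 90 + 14*(-2 - 7) = 90 + 14*(-9) = 90 - 126 = -36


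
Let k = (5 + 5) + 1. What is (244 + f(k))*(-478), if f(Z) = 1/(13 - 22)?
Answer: -1049210/9 ≈ -1.1658e+5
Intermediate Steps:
k = 11 (k = 10 + 1 = 11)
f(Z) = -⅑ (f(Z) = 1/(-9) = -⅑)
(244 + f(k))*(-478) = (244 - ⅑)*(-478) = (2195/9)*(-478) = -1049210/9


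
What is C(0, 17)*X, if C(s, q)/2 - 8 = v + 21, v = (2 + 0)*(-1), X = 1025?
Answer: 55350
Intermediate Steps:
v = -2 (v = 2*(-1) = -2)
C(s, q) = 54 (C(s, q) = 16 + 2*(-2 + 21) = 16 + 2*19 = 16 + 38 = 54)
C(0, 17)*X = 54*1025 = 55350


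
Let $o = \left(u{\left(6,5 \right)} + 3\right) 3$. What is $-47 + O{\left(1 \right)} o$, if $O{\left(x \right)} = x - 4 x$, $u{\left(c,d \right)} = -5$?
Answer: $-29$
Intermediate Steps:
$O{\left(x \right)} = - 3 x$
$o = -6$ ($o = \left(-5 + 3\right) 3 = \left(-2\right) 3 = -6$)
$-47 + O{\left(1 \right)} o = -47 + \left(-3\right) 1 \left(-6\right) = -47 - -18 = -47 + 18 = -29$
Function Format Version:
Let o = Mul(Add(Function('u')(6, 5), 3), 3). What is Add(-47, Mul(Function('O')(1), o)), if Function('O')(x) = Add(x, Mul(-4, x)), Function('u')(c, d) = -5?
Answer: -29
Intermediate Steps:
Function('O')(x) = Mul(-3, x)
o = -6 (o = Mul(Add(-5, 3), 3) = Mul(-2, 3) = -6)
Add(-47, Mul(Function('O')(1), o)) = Add(-47, Mul(Mul(-3, 1), -6)) = Add(-47, Mul(-3, -6)) = Add(-47, 18) = -29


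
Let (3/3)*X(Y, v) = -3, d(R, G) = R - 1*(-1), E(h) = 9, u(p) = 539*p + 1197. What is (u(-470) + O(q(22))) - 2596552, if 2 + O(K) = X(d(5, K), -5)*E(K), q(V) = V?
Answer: -2848714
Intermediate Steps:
u(p) = 1197 + 539*p
d(R, G) = 1 + R (d(R, G) = R + 1 = 1 + R)
X(Y, v) = -3
O(K) = -29 (O(K) = -2 - 3*9 = -2 - 27 = -29)
(u(-470) + O(q(22))) - 2596552 = ((1197 + 539*(-470)) - 29) - 2596552 = ((1197 - 253330) - 29) - 2596552 = (-252133 - 29) - 2596552 = -252162 - 2596552 = -2848714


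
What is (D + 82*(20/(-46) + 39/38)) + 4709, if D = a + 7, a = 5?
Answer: 2084274/437 ≈ 4769.5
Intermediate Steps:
D = 12 (D = 5 + 7 = 12)
(D + 82*(20/(-46) + 39/38)) + 4709 = (12 + 82*(20/(-46) + 39/38)) + 4709 = (12 + 82*(20*(-1/46) + 39*(1/38))) + 4709 = (12 + 82*(-10/23 + 39/38)) + 4709 = (12 + 82*(517/874)) + 4709 = (12 + 21197/437) + 4709 = 26441/437 + 4709 = 2084274/437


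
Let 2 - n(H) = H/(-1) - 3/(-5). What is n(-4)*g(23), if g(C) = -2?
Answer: 26/5 ≈ 5.2000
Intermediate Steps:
n(H) = 7/5 + H (n(H) = 2 - (H/(-1) - 3/(-5)) = 2 - (H*(-1) - 3*(-⅕)) = 2 - (-H + ⅗) = 2 - (⅗ - H) = 2 + (-⅗ + H) = 7/5 + H)
n(-4)*g(23) = (7/5 - 4)*(-2) = -13/5*(-2) = 26/5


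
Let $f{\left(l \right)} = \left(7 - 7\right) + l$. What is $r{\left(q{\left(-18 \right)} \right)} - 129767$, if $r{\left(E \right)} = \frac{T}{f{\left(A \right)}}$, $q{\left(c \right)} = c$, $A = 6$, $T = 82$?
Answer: $- \frac{389260}{3} \approx -1.2975 \cdot 10^{5}$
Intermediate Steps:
$f{\left(l \right)} = l$ ($f{\left(l \right)} = 0 + l = l$)
$r{\left(E \right)} = \frac{41}{3}$ ($r{\left(E \right)} = \frac{82}{6} = 82 \cdot \frac{1}{6} = \frac{41}{3}$)
$r{\left(q{\left(-18 \right)} \right)} - 129767 = \frac{41}{3} - 129767 = - \frac{389260}{3}$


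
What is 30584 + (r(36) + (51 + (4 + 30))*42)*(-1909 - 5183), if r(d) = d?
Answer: -25543168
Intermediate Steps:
30584 + (r(36) + (51 + (4 + 30))*42)*(-1909 - 5183) = 30584 + (36 + (51 + (4 + 30))*42)*(-1909 - 5183) = 30584 + (36 + (51 + 34)*42)*(-7092) = 30584 + (36 + 85*42)*(-7092) = 30584 + (36 + 3570)*(-7092) = 30584 + 3606*(-7092) = 30584 - 25573752 = -25543168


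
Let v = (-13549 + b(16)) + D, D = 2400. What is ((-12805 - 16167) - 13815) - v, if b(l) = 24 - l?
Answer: -31646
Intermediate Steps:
v = -11141 (v = (-13549 + (24 - 1*16)) + 2400 = (-13549 + (24 - 16)) + 2400 = (-13549 + 8) + 2400 = -13541 + 2400 = -11141)
((-12805 - 16167) - 13815) - v = ((-12805 - 16167) - 13815) - 1*(-11141) = (-28972 - 13815) + 11141 = -42787 + 11141 = -31646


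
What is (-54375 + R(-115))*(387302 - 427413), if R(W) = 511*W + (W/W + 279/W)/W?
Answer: 60017140113296/13225 ≈ 4.5382e+9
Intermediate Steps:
R(W) = 511*W + (1 + 279/W)/W
(-54375 + R(-115))*(387302 - 427413) = (-54375 + (279 - 115 + 511*(-115)**3)/(-115)**2)*(387302 - 427413) = (-54375 + (279 - 115 + 511*(-1520875))/13225)*(-40111) = (-54375 + (279 - 115 - 777167125)/13225)*(-40111) = (-54375 + (1/13225)*(-777166961))*(-40111) = (-54375 - 777166961/13225)*(-40111) = -1496276336/13225*(-40111) = 60017140113296/13225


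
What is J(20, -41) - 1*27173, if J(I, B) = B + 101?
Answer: -27113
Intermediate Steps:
J(I, B) = 101 + B
J(20, -41) - 1*27173 = (101 - 41) - 1*27173 = 60 - 27173 = -27113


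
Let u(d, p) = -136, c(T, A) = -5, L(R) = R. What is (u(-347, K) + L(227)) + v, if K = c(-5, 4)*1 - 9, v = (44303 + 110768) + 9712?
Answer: 164874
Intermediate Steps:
v = 164783 (v = 155071 + 9712 = 164783)
K = -14 (K = -5*1 - 9 = -5 - 9 = -14)
(u(-347, K) + L(227)) + v = (-136 + 227) + 164783 = 91 + 164783 = 164874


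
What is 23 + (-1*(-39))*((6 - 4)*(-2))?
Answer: -133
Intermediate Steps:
23 + (-1*(-39))*((6 - 4)*(-2)) = 23 + 39*(2*(-2)) = 23 + 39*(-4) = 23 - 156 = -133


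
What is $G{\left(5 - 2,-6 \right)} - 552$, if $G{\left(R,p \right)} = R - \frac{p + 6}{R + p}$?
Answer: $-549$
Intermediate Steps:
$G{\left(R,p \right)} = R - \frac{6 + p}{R + p}$
$G{\left(5 - 2,-6 \right)} - 552 = \frac{-6 + \left(5 - 2\right)^{2} - -6 + \left(5 - 2\right) \left(-6\right)}{\left(5 - 2\right) - 6} - 552 = \frac{-6 + 3^{2} + 6 + 3 \left(-6\right)}{3 - 6} - 552 = \frac{-6 + 9 + 6 - 18}{-3} - 552 = \left(- \frac{1}{3}\right) \left(-9\right) - 552 = 3 - 552 = -549$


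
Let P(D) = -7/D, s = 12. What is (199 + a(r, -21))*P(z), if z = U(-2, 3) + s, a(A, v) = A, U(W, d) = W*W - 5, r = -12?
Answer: -119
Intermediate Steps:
U(W, d) = -5 + W² (U(W, d) = W² - 5 = -5 + W²)
z = 11 (z = (-5 + (-2)²) + 12 = (-5 + 4) + 12 = -1 + 12 = 11)
(199 + a(r, -21))*P(z) = (199 - 12)*(-7/11) = 187*(-7*1/11) = 187*(-7/11) = -119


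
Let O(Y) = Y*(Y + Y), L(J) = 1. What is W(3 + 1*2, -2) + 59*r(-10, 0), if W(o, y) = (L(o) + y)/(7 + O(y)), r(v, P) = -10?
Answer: -8851/15 ≈ -590.07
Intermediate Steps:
O(Y) = 2*Y² (O(Y) = Y*(2*Y) = 2*Y²)
W(o, y) = (1 + y)/(7 + 2*y²)
W(3 + 1*2, -2) + 59*r(-10, 0) = (1 - 2)/(7 + 2*(-2)²) + 59*(-10) = -1/(7 + 2*4) - 590 = -1/(7 + 8) - 590 = -1/15 - 590 = -8851/15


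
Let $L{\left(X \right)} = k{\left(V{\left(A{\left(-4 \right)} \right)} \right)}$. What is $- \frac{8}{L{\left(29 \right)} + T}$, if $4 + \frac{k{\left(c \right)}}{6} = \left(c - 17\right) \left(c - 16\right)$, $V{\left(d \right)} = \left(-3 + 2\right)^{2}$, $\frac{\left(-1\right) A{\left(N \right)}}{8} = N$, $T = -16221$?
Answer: $\frac{8}{14805} \approx 0.00054036$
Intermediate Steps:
$A{\left(N \right)} = - 8 N$
$V{\left(d \right)} = 1$ ($V{\left(d \right)} = \left(-1\right)^{2} = 1$)
$k{\left(c \right)} = -24 + 6 \left(-17 + c\right) \left(-16 + c\right)$ ($k{\left(c \right)} = -24 + 6 \left(c - 17\right) \left(c - 16\right) = -24 + 6 \left(-17 + c\right) \left(-16 + c\right)$)
$L{\left(X \right)} = 1416$ ($L{\left(X \right)} = 1608 - 198 + 6 \cdot 1^{2} = 1608 - 198 + 6 \cdot 1 = 1608 - 198 + 6 = 1416$)
$- \frac{8}{L{\left(29 \right)} + T} = - \frac{8}{1416 - 16221} = - \frac{8}{-14805} = \left(-8\right) \left(- \frac{1}{14805}\right) = \frac{8}{14805}$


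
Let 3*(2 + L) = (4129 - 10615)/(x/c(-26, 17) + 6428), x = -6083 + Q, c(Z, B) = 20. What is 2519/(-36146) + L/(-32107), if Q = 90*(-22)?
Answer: -1241263059/17830108738 ≈ -0.069616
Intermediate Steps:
Q = -1980
x = -8063 (x = -6083 - 1980 = -8063)
L = -12358/5239 (L = -2 + ((4129 - 10615)/(-8063/20 + 6428))/3 = -2 + (-6486/(-8063*1/20 + 6428))/3 = -2 + (-6486/(-8063/20 + 6428))/3 = -2 + (-6486/120497/20)/3 = -2 + (-6486*20/120497)/3 = -2 + (⅓)*(-5640/5239) = -2 - 1880/5239 = -12358/5239 ≈ -2.3588)
2519/(-36146) + L/(-32107) = 2519/(-36146) - 12358/5239/(-32107) = 2519*(-1/36146) - 12358/5239*(-1/32107) = -229/3286 + 12358/168208573 = -1241263059/17830108738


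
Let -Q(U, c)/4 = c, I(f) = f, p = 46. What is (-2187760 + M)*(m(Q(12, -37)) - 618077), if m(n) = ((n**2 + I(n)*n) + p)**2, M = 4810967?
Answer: 5043260360831473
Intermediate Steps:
Q(U, c) = -4*c
m(n) = (46 + 2*n**2)**2 (m(n) = ((n**2 + n*n) + 46)**2 = ((n**2 + n**2) + 46)**2 = (2*n**2 + 46)**2 = (46 + 2*n**2)**2)
(-2187760 + M)*(m(Q(12, -37)) - 618077) = (-2187760 + 4810967)*(4*(23 + (-4*(-37))**2)**2 - 618077) = 2623207*(4*(23 + 148**2)**2 - 618077) = 2623207*(4*(23 + 21904)**2 - 618077) = 2623207*(4*21927**2 - 618077) = 2623207*(4*480793329 - 618077) = 2623207*(1923173316 - 618077) = 2623207*1922555239 = 5043260360831473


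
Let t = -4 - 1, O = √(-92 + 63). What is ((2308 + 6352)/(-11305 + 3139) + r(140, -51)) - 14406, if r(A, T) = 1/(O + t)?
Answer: -1058839309/73494 - I*√29/54 ≈ -14407.0 - 0.099725*I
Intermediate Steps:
O = I*√29 (O = √(-29) = I*√29 ≈ 5.3852*I)
t = -5
r(A, T) = 1/(-5 + I*√29) (r(A, T) = 1/(I*√29 - 5) = 1/(-5 + I*√29))
((2308 + 6352)/(-11305 + 3139) + r(140, -51)) - 14406 = ((2308 + 6352)/(-11305 + 3139) + (-5/54 - I*√29/54)) - 14406 = (8660/(-8166) + (-5/54 - I*√29/54)) - 14406 = (8660*(-1/8166) + (-5/54 - I*√29/54)) - 14406 = (-4330/4083 + (-5/54 - I*√29/54)) - 14406 = (-84745/73494 - I*√29/54) - 14406 = -1058839309/73494 - I*√29/54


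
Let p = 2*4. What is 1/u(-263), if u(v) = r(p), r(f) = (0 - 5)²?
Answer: 1/25 ≈ 0.040000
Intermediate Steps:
p = 8
r(f) = 25 (r(f) = (-5)² = 25)
u(v) = 25
1/u(-263) = 1/25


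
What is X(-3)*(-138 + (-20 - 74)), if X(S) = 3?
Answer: -696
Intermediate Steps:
X(-3)*(-138 + (-20 - 74)) = 3*(-138 + (-20 - 74)) = 3*(-138 - 94) = 3*(-232) = -696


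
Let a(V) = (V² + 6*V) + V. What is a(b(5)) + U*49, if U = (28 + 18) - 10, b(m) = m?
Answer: 1824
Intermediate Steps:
a(V) = V² + 7*V
U = 36 (U = 46 - 10 = 36)
a(b(5)) + U*49 = 5*(7 + 5) + 36*49 = 5*12 + 1764 = 60 + 1764 = 1824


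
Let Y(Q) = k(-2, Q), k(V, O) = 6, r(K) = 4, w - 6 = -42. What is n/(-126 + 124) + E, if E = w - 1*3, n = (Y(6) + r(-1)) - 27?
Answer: -61/2 ≈ -30.500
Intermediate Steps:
w = -36 (w = 6 - 42 = -36)
Y(Q) = 6
n = -17 (n = (6 + 4) - 27 = 10 - 27 = -17)
E = -39 (E = -36 - 1*3 = -36 - 3 = -39)
n/(-126 + 124) + E = -17/(-126 + 124) - 39 = -17/(-2) - 39 = -1/2*(-17) - 39 = 17/2 - 39 = -61/2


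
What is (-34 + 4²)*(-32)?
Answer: 576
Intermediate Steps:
(-34 + 4²)*(-32) = (-34 + 16)*(-32) = -18*(-32) = 576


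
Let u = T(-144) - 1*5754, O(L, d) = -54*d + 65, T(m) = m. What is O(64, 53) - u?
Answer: 3101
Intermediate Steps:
O(L, d) = 65 - 54*d
u = -5898 (u = -144 - 1*5754 = -144 - 5754 = -5898)
O(64, 53) - u = (65 - 54*53) - 1*(-5898) = (65 - 2862) + 5898 = -2797 + 5898 = 3101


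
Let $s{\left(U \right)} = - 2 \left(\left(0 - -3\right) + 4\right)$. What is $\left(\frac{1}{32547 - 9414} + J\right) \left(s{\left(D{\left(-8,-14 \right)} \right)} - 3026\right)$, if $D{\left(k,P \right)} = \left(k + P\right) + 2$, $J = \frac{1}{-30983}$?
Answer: $- \frac{23864000}{716729739} \approx -0.033296$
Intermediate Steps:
$J = - \frac{1}{30983} \approx -3.2276 \cdot 10^{-5}$
$D{\left(k,P \right)} = 2 + P + k$ ($D{\left(k,P \right)} = \left(P + k\right) + 2 = 2 + P + k$)
$s{\left(U \right)} = -14$ ($s{\left(U \right)} = - 2 \left(\left(0 + 3\right) + 4\right) = - 2 \left(3 + 4\right) = \left(-2\right) 7 = -14$)
$\left(\frac{1}{32547 - 9414} + J\right) \left(s{\left(D{\left(-8,-14 \right)} \right)} - 3026\right) = \left(\frac{1}{32547 - 9414} - \frac{1}{30983}\right) \left(-14 - 3026\right) = \left(\frac{1}{23133} - \frac{1}{30983}\right) \left(-3040\right) = \frac{7850}{716729739} \left(-3040\right) = - \frac{23864000}{716729739}$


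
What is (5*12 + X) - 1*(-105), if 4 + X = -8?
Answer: 153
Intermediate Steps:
X = -12 (X = -4 - 8 = -12)
(5*12 + X) - 1*(-105) = (5*12 - 12) - 1*(-105) = (60 - 12) + 105 = 48 + 105 = 153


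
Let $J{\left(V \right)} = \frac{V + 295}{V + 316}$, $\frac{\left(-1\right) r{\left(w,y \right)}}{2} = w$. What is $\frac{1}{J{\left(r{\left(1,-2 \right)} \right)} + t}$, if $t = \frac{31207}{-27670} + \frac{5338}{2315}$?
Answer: $\frac{1005679985}{2123115736} \approx 0.47368$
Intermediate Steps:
$r{\left(w,y \right)} = - 2 w$
$J{\left(V \right)} = \frac{295 + V}{316 + V}$
$t = \frac{15091651}{12811210}$ ($t = 31207 \left(- \frac{1}{27670}\right) + 5338 \cdot \frac{1}{2315} = - \frac{31207}{27670} + \frac{5338}{2315} = \frac{15091651}{12811210} \approx 1.178$)
$\frac{1}{J{\left(r{\left(1,-2 \right)} \right)} + t} = \frac{1}{\frac{295 - 2}{316 - 2} + \frac{15091651}{12811210}} = \frac{1}{\frac{1}{314} \cdot 293 + \frac{15091651}{12811210}} = \frac{1}{\frac{293}{314} + \frac{15091651}{12811210}} = \frac{1}{\frac{2123115736}{1005679985}} = \frac{1005679985}{2123115736}$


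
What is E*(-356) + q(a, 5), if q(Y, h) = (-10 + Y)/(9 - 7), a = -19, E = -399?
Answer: 284059/2 ≈ 1.4203e+5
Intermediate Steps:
q(Y, h) = -5 + Y/2 (q(Y, h) = (-10 + Y)/2 = (-10 + Y)*(½) = -5 + Y/2)
E*(-356) + q(a, 5) = -399*(-356) + (-5 + (½)*(-19)) = 142044 + (-5 - 19/2) = 142044 - 29/2 = 284059/2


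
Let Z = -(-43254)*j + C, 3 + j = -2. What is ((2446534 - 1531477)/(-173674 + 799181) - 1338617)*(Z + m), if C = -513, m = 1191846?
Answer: -816433304786442006/625507 ≈ -1.3052e+12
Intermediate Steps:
j = -5 (j = -3 - 2 = -5)
Z = -216783 (Z = -(-43254)*(-5) - 513 = -801*270 - 513 = -216270 - 513 = -216783)
((2446534 - 1531477)/(-173674 + 799181) - 1338617)*(Z + m) = ((2446534 - 1531477)/(-173674 + 799181) - 1338617)*(-216783 + 1191846) = (915057/625507 - 1338617)*975063 = -837313388762/625507*975063 = -816433304786442006/625507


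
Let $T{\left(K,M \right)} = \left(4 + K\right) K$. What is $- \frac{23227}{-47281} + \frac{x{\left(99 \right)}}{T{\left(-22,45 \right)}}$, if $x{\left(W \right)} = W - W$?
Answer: $\frac{23227}{47281} \approx 0.49125$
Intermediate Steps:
$x{\left(W \right)} = 0$
$T{\left(K,M \right)} = K \left(4 + K\right)$
$- \frac{23227}{-47281} + \frac{x{\left(99 \right)}}{T{\left(-22,45 \right)}} = - \frac{23227}{-47281} + \frac{0}{\left(-22\right) \left(4 - 22\right)} = \left(-23227\right) \left(- \frac{1}{47281}\right) + \frac{0}{\left(-22\right) \left(-18\right)} = \frac{23227}{47281} + \frac{0}{396} = \frac{23227}{47281} + 0 \cdot \frac{1}{396} = \frac{23227}{47281} + 0 = \frac{23227}{47281}$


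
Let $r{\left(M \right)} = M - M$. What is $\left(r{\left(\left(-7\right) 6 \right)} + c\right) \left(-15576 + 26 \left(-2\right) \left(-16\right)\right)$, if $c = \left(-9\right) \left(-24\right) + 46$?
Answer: $-3862928$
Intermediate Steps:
$r{\left(M \right)} = 0$
$c = 262$ ($c = 216 + 46 = 262$)
$\left(r{\left(\left(-7\right) 6 \right)} + c\right) \left(-15576 + 26 \left(-2\right) \left(-16\right)\right) = \left(0 + 262\right) \left(-15576 + 26 \left(-2\right) \left(-16\right)\right) = 262 \left(-15576 - -832\right) = 262 \left(-15576 + 832\right) = 262 \left(-14744\right) = -3862928$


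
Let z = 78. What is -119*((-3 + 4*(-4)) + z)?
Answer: -7021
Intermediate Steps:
-119*((-3 + 4*(-4)) + z) = -119*((-3 + 4*(-4)) + 78) = -119*((-3 - 16) + 78) = -119*(-19 + 78) = -119*59 = -7021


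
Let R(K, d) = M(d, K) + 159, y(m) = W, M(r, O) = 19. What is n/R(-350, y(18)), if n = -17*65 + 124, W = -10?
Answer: -981/178 ≈ -5.5112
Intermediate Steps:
y(m) = -10
R(K, d) = 178 (R(K, d) = 19 + 159 = 178)
n = -981 (n = -1105 + 124 = -981)
n/R(-350, y(18)) = -981/178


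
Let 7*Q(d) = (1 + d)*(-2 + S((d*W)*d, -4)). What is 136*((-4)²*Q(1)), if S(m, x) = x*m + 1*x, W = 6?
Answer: -130560/7 ≈ -18651.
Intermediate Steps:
S(m, x) = x + m*x (S(m, x) = m*x + x = x + m*x)
Q(d) = (1 + d)*(-6 - 24*d²)/7 (Q(d) = ((1 + d)*(-2 - 4*(1 + (d*6)*d)))/7 = ((1 + d)*(-2 - 4*(1 + (6*d)*d)))/7 = ((1 + d)*(-2 - 4*(1 + 6*d²)))/7 = ((1 + d)*(-2 + (-4 - 24*d²)))/7 = ((1 + d)*(-6 - 24*d²))/7 = (1 + d)*(-6 - 24*d²)/7)
136*((-4)²*Q(1)) = 136*((-4)²*(-6/7 - 24/7*1² - 24/7*1³ - 6/7*1)) = 136*(16*(-6/7 - 24/7*1 - 24/7*1 - 6/7)) = 136*(16*(-6/7 - 24/7 - 24/7 - 6/7)) = 136*(16*(-60/7)) = 136*(-960/7) = -130560/7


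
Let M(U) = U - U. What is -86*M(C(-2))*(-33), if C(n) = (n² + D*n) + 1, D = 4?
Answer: 0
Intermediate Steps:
C(n) = 1 + n² + 4*n (C(n) = (n² + 4*n) + 1 = 1 + n² + 4*n)
M(U) = 0
-86*M(C(-2))*(-33) = -86*0*(-33) = 0*(-33) = 0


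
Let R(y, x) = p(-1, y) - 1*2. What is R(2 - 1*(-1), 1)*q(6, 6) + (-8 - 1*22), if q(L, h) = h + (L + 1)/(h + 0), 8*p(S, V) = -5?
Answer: -781/16 ≈ -48.813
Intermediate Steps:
p(S, V) = -5/8 (p(S, V) = (1/8)*(-5) = -5/8)
q(L, h) = h + (1 + L)/h
R(y, x) = -21/8 (R(y, x) = -5/8 - 1*2 = -5/8 - 2 = -21/8)
R(2 - 1*(-1), 1)*q(6, 6) + (-8 - 1*22) = -21*(1 + 6 + 6**2)/(8*6) + (-8 - 1*22) = -7*(1 + 6 + 36)/16 + (-8 - 22) = -7*43/16 - 30 = -21/8*43/6 - 30 = -301/16 - 30 = -781/16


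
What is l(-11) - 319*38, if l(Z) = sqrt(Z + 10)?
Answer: -12122 + I ≈ -12122.0 + 1.0*I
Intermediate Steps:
l(Z) = sqrt(10 + Z)
l(-11) - 319*38 = sqrt(10 - 11) - 319*38 = sqrt(-1) - 12122 = I - 12122 = -12122 + I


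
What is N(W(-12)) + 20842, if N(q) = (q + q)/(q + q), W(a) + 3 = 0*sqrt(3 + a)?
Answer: 20843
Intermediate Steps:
W(a) = -3 (W(a) = -3 + 0*sqrt(3 + a) = -3 + 0 = -3)
N(q) = 1 (N(q) = (2*q)/((2*q)) = (2*q)*(1/(2*q)) = 1)
N(W(-12)) + 20842 = 1 + 20842 = 20843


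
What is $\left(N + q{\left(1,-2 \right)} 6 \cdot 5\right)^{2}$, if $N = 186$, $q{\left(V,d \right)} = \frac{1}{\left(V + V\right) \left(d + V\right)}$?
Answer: $29241$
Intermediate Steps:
$q{\left(V,d \right)} = \frac{1}{2 V \left(V + d\right)}$
$\left(N + q{\left(1,-2 \right)} 6 \cdot 5\right)^{2} = \left(186 + \frac{1}{2 \cdot 1 \left(1 - 2\right)} 6 \cdot 5\right)^{2} = \left(186 + \frac{1}{2} \cdot 1 \frac{1}{-1} \cdot 6 \cdot 5\right)^{2} = \left(186 + \frac{1}{2} \cdot 1 \left(-1\right) 6 \cdot 5\right)^{2} = \left(186 + \left(- \frac{1}{2}\right) 6 \cdot 5\right)^{2} = \left(186 - 15\right)^{2} = 171^{2} = 29241$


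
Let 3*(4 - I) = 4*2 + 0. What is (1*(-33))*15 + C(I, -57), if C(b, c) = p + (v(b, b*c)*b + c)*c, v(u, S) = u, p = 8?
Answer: 7982/3 ≈ 2660.7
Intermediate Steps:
I = 4/3 (I = 4 - (4*2 + 0)/3 = 4 - (8 + 0)/3 = 4 - ⅓*8 = 4 - 8/3 = 4/3 ≈ 1.3333)
C(b, c) = 8 + c*(c + b²) (C(b, c) = 8 + (b*b + c)*c = 8 + (b² + c)*c = 8 + (c + b²)*c = 8 + c*(c + b²))
(1*(-33))*15 + C(I, -57) = (1*(-33))*15 + (8 + (-57)² - 57*(4/3)²) = -33*15 + (8 + 3249 - 57*16/9) = -495 + (8 + 3249 - 304/3) = -495 + 9467/3 = 7982/3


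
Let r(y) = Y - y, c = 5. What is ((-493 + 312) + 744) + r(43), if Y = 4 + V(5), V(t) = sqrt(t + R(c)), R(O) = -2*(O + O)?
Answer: 524 + I*sqrt(15) ≈ 524.0 + 3.873*I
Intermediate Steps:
R(O) = -4*O
V(t) = sqrt(-20 + t) (V(t) = sqrt(t - 4*5) = sqrt(t - 20) = sqrt(-20 + t))
Y = 4 + I*sqrt(15) (Y = 4 + sqrt(-20 + 5) = 4 + sqrt(-15) = 4 + I*sqrt(15) ≈ 4.0 + 3.873*I)
r(y) = 4 - y + I*sqrt(15) (r(y) = (4 + I*sqrt(15)) - y = 4 - y + I*sqrt(15))
((-493 + 312) + 744) + r(43) = ((-493 + 312) + 744) + (4 - 1*43 + I*sqrt(15)) = (-181 + 744) + (4 - 43 + I*sqrt(15)) = 563 + (-39 + I*sqrt(15)) = 524 + I*sqrt(15)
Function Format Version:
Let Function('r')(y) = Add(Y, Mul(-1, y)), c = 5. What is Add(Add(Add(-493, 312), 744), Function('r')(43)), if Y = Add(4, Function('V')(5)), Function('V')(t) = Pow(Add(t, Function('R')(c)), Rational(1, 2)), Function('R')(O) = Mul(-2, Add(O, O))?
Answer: Add(524, Mul(I, Pow(15, Rational(1, 2)))) ≈ Add(524.00, Mul(3.8730, I))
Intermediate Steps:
Function('R')(O) = Mul(-4, O) (Function('R')(O) = Mul(-2, Mul(2, O)) = Mul(-4, O))
Function('V')(t) = Pow(Add(-20, t), Rational(1, 2)) (Function('V')(t) = Pow(Add(t, Mul(-4, 5)), Rational(1, 2)) = Pow(Add(t, -20), Rational(1, 2)) = Pow(Add(-20, t), Rational(1, 2)))
Y = Add(4, Mul(I, Pow(15, Rational(1, 2)))) (Y = Add(4, Pow(Add(-20, 5), Rational(1, 2))) = Add(4, Pow(-15, Rational(1, 2))) = Add(4, Mul(I, Pow(15, Rational(1, 2)))) ≈ Add(4.0000, Mul(3.8730, I)))
Function('r')(y) = Add(4, Mul(-1, y), Mul(I, Pow(15, Rational(1, 2)))) (Function('r')(y) = Add(Add(4, Mul(I, Pow(15, Rational(1, 2)))), Mul(-1, y)) = Add(4, Mul(-1, y), Mul(I, Pow(15, Rational(1, 2)))))
Add(Add(Add(-493, 312), 744), Function('r')(43)) = Add(Add(Add(-493, 312), 744), Add(4, Mul(-1, 43), Mul(I, Pow(15, Rational(1, 2))))) = Add(Add(-181, 744), Add(4, -43, Mul(I, Pow(15, Rational(1, 2))))) = Add(563, Add(-39, Mul(I, Pow(15, Rational(1, 2))))) = Add(524, Mul(I, Pow(15, Rational(1, 2))))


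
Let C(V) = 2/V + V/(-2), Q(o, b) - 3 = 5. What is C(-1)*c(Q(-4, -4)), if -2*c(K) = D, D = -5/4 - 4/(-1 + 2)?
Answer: -63/16 ≈ -3.9375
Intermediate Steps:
D = -21/4 (D = -5*1/4 - 4/1 = -5/4 - 4*1 = -5/4 - 4 = -21/4 ≈ -5.2500)
Q(o, b) = 8 (Q(o, b) = 3 + 5 = 8)
c(K) = 21/8 (c(K) = -1/2*(-21/4) = 21/8)
C(V) = 2/V - V/2 (C(V) = 2/V + V*(-1/2) = 2/V - V/2)
C(-1)*c(Q(-4, -4)) = (2/(-1) - 1/2*(-1))*(21/8) = (2*(-1) + 1/2)*(21/8) = (-2 + 1/2)*(21/8) = -3/2*21/8 = -63/16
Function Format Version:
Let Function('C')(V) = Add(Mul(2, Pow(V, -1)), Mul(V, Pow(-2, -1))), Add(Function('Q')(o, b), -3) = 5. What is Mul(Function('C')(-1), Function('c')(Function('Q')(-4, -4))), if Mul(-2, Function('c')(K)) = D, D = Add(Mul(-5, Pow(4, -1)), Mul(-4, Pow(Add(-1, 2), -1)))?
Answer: Rational(-63, 16) ≈ -3.9375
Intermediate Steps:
D = Rational(-21, 4) (D = Add(Mul(-5, Rational(1, 4)), Mul(-4, Pow(1, -1))) = Add(Rational(-5, 4), Mul(-4, 1)) = Add(Rational(-5, 4), -4) = Rational(-21, 4) ≈ -5.2500)
Function('Q')(o, b) = 8 (Function('Q')(o, b) = Add(3, 5) = 8)
Function('c')(K) = Rational(21, 8) (Function('c')(K) = Mul(Rational(-1, 2), Rational(-21, 4)) = Rational(21, 8))
Function('C')(V) = Add(Mul(2, Pow(V, -1)), Mul(Rational(-1, 2), V)) (Function('C')(V) = Add(Mul(2, Pow(V, -1)), Mul(V, Rational(-1, 2))) = Add(Mul(2, Pow(V, -1)), Mul(Rational(-1, 2), V)))
Mul(Function('C')(-1), Function('c')(Function('Q')(-4, -4))) = Mul(Add(Mul(2, Pow(-1, -1)), Mul(Rational(-1, 2), -1)), Rational(21, 8)) = Mul(Add(Mul(2, -1), Rational(1, 2)), Rational(21, 8)) = Mul(Add(-2, Rational(1, 2)), Rational(21, 8)) = Mul(Rational(-3, 2), Rational(21, 8)) = Rational(-63, 16)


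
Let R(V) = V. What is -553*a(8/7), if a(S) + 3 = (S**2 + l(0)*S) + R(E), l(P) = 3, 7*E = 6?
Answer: -10033/7 ≈ -1433.3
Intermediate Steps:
E = 6/7 (E = (1/7)*6 = 6/7 ≈ 0.85714)
a(S) = -15/7 + S**2 + 3*S (a(S) = -3 + ((S**2 + 3*S) + 6/7) = -3 + (6/7 + S**2 + 3*S) = -15/7 + S**2 + 3*S)
-553*a(8/7) = -553*(-15/7 + (8/7)**2 + 3*(8/7)) = -553*(-15/7 + 64/49 + 24/7) = -553*127/49 = -10033/7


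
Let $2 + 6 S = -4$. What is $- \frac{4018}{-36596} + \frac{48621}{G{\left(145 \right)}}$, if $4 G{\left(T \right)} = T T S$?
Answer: $- \frac{502347001}{54959350} \approx -9.1403$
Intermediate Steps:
$S = -1$ ($S = - \frac{1}{3} + \frac{1}{6} \left(-4\right) = - \frac{1}{3} - \frac{2}{3} = -1$)
$G{\left(T \right)} = - \frac{T^{2}}{4}$ ($G{\left(T \right)} = \frac{T T \left(-1\right)}{4} = \frac{T^{2} \left(-1\right)}{4} = \frac{\left(-1\right) T^{2}}{4} = - \frac{T^{2}}{4}$)
$- \frac{4018}{-36596} + \frac{48621}{G{\left(145 \right)}} = - \frac{4018}{-36596} + \frac{48621}{\left(- \frac{1}{4}\right) 145^{2}} = \left(-4018\right) \left(- \frac{1}{36596}\right) + \frac{48621}{\left(- \frac{1}{4}\right) 21025} = \frac{287}{2614} + \frac{48621}{- \frac{21025}{4}} = \frac{287}{2614} + 48621 \left(- \frac{4}{21025}\right) = \frac{287}{2614} - \frac{194484}{21025} = - \frac{502347001}{54959350}$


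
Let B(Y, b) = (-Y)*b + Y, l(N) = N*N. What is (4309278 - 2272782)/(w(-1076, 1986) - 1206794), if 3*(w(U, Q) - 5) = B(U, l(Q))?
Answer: 6109488/4240333453 ≈ 0.0014408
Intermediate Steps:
l(N) = N²
B(Y, b) = Y - Y*b (B(Y, b) = -Y*b + Y = Y - Y*b)
w(U, Q) = 5 + U*(1 - Q²)/3 (w(U, Q) = 5 + (U*(1 - Q²))/3 = 5 + U*(1 - Q²)/3)
(4309278 - 2272782)/(w(-1076, 1986) - 1206794) = (4309278 - 2272782)/((5 - ⅓*(-1076)*(-1 + 1986²)) - 1206794) = 2036496/((5 - ⅓*(-1076)*(-1 + 3944196)) - 1206794) = 2036496/((5 - ⅓*(-1076)*3944195) - 1206794) = 2036496/((5 + 4243953820/3) - 1206794) = 2036496/(4243953835/3 - 1206794) = 2036496/(4240333453/3) = 2036496*(3/4240333453) = 6109488/4240333453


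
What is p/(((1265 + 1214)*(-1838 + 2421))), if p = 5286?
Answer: 5286/1445257 ≈ 0.0036575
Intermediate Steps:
p/(((1265 + 1214)*(-1838 + 2421))) = 5286/(((1265 + 1214)*(-1838 + 2421))) = 5286/((2479*583)) = 5286/1445257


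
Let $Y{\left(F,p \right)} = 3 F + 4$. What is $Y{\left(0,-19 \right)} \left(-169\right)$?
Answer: $-676$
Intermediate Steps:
$Y{\left(F,p \right)} = 4 + 3 F$
$Y{\left(0,-19 \right)} \left(-169\right) = \left(4 + 3 \cdot 0\right) \left(-169\right) = \left(4 + 0\right) \left(-169\right) = 4 \left(-169\right) = -676$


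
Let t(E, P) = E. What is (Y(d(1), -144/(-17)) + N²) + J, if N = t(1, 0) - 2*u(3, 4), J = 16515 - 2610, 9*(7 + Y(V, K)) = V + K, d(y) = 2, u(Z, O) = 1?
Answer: 2126725/153 ≈ 13900.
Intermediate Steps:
Y(V, K) = -7 + K/9 + V/9 (Y(V, K) = -7 + (V + K)/9 = -7 + (K + V)/9 = -7 + (K/9 + V/9) = -7 + K/9 + V/9)
J = 13905
N = -1 (N = 1 - 2*1 = 1 - 2 = -1)
(Y(d(1), -144/(-17)) + N²) + J = ((-7 + (-144/(-17))/9 + (⅑)*2) + (-1)²) + 13905 = ((-7 + (-144*(-1/17))/9 + 2/9) + 1) + 13905 = ((-7 + (⅑)*(144/17) + 2/9) + 1) + 13905 = ((-7 + 16/17 + 2/9) + 1) + 13905 = (-893/153 + 1) + 13905 = -740/153 + 13905 = 2126725/153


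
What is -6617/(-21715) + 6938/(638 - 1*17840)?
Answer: -18416518/186770715 ≈ -0.098605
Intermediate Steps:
-6617/(-21715) + 6938/(638 - 1*17840) = -6617*(-1/21715) + 6938/(638 - 17840) = 6617/21715 + 6938/(-17202) = 6617/21715 + 6938*(-1/17202) = 6617/21715 - 3469/8601 = -18416518/186770715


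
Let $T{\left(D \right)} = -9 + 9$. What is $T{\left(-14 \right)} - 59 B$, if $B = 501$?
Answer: $-29559$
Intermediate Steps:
$T{\left(D \right)} = 0$
$T{\left(-14 \right)} - 59 B = 0 - 29559 = -29559$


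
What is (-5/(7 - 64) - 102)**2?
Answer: 33744481/3249 ≈ 10386.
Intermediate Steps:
(-5/(7 - 64) - 102)**2 = (-5/(-57) - 102)**2 = (-5*(-1/57) - 102)**2 = (5/57 - 102)**2 = (-5809/57)**2 = 33744481/3249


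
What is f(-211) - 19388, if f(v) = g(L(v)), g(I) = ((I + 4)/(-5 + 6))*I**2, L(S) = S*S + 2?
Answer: 88265762054395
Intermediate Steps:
L(S) = 2 + S**2 (L(S) = S**2 + 2 = 2 + S**2)
g(I) = I**2*(4 + I) (g(I) = ((4 + I)/1)*I**2 = ((4 + I)*1)*I**2 = (4 + I)*I**2 = I**2*(4 + I))
f(v) = (2 + v**2)**2*(6 + v**2) (f(v) = (2 + v**2)**2*(4 + (2 + v**2)) = (2 + v**2)**2*(6 + v**2))
f(-211) - 19388 = (2 + (-211)**2)**2*(6 + (-211)**2) - 19388 = (2 + 44521)**2*(6 + 44521) - 19388 = 44523**2*44527 - 19388 = 1982297529*44527 - 19388 = 88265762073783 - 19388 = 88265762054395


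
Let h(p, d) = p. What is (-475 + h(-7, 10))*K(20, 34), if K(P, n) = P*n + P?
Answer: -337400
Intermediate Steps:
K(P, n) = P + P*n
(-475 + h(-7, 10))*K(20, 34) = (-475 - 7)*(20*(1 + 34)) = -9640*35 = -482*700 = -337400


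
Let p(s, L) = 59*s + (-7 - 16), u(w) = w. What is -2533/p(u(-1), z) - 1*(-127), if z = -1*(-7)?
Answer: 12947/82 ≈ 157.89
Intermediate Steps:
z = 7
p(s, L) = -23 + 59*s (p(s, L) = 59*s - 23 = -23 + 59*s)
-2533/p(u(-1), z) - 1*(-127) = -2533/(-23 + 59*(-1)) - 1*(-127) = -2533/(-23 - 59) + 127 = -2533/(-82) + 127 = -2533*(-1/82) + 127 = 2533/82 + 127 = 12947/82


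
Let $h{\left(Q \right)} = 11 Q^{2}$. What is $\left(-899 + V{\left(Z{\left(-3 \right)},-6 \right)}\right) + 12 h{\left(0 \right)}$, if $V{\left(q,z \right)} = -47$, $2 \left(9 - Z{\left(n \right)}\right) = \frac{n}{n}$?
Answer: $-946$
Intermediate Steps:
$Z{\left(n \right)} = \frac{17}{2}$ ($Z{\left(n \right)} = 9 - \frac{n \frac{1}{n}}{2} = 9 - \frac{1}{2} = \frac{17}{2}$)
$\left(-899 + V{\left(Z{\left(-3 \right)},-6 \right)}\right) + 12 h{\left(0 \right)} = \left(-899 - 47\right) + 12 \cdot 11 \cdot 0^{2} = -946 + 12 \cdot 11 \cdot 0 = -946 + 12 \cdot 0 = -946 + 0 = -946$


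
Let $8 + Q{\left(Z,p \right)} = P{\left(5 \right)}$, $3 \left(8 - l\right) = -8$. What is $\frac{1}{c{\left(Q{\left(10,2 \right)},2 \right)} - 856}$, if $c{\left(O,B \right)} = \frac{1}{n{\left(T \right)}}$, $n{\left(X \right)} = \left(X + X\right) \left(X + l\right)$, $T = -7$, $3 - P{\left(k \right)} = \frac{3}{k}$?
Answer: $- \frac{154}{131827} \approx -0.0011682$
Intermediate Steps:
$l = \frac{32}{3}$ ($l = 8 - - \frac{8}{3} = 8 + \frac{8}{3} = \frac{32}{3} \approx 10.667$)
$P{\left(k \right)} = 3 - \frac{3}{k}$
$n{\left(X \right)} = 2 X \left(\frac{32}{3} + X\right)$ ($n{\left(X \right)} = \left(X + X\right) \left(X + \frac{32}{3}\right) = 2 X \left(\frac{32}{3} + X\right)$)
$Q{\left(Z,p \right)} = - \frac{28}{5}$ ($Q{\left(Z,p \right)} = -8 + \left(3 - \frac{3}{5}\right) = -8 + \frac{12}{5} = - \frac{28}{5}$)
$c{\left(O,B \right)} = - \frac{3}{154}$ ($c{\left(O,B \right)} = \frac{1}{\frac{2}{3} \left(-7\right) \left(32 + 3 \left(-7\right)\right)} = \frac{1}{\frac{2}{3} \left(-7\right) \left(32 - 21\right)} = \frac{1}{\frac{2}{3} \left(-7\right) 11} = \frac{1}{- \frac{154}{3}} = - \frac{3}{154}$)
$\frac{1}{c{\left(Q{\left(10,2 \right)},2 \right)} - 856} = \frac{1}{- \frac{3}{154} - 856} = \frac{1}{- \frac{131827}{154}} = - \frac{154}{131827}$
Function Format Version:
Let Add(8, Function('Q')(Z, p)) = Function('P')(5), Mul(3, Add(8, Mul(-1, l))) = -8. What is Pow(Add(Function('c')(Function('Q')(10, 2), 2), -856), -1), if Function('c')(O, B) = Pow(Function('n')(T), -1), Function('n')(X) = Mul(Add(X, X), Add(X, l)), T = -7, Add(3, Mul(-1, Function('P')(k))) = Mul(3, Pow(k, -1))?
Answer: Rational(-154, 131827) ≈ -0.0011682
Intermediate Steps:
l = Rational(32, 3) (l = Add(8, Mul(Rational(-1, 3), -8)) = Add(8, Rational(8, 3)) = Rational(32, 3) ≈ 10.667)
Function('P')(k) = Add(3, Mul(-3, Pow(k, -1))) (Function('P')(k) = Add(3, Mul(-1, Mul(3, Pow(k, -1)))) = Add(3, Mul(-3, Pow(k, -1))))
Function('n')(X) = Mul(2, X, Add(Rational(32, 3), X)) (Function('n')(X) = Mul(Add(X, X), Add(X, Rational(32, 3))) = Mul(Mul(2, X), Add(Rational(32, 3), X)) = Mul(2, X, Add(Rational(32, 3), X)))
Function('Q')(Z, p) = Rational(-28, 5) (Function('Q')(Z, p) = Add(-8, Add(3, Mul(-3, Pow(5, -1)))) = Add(-8, Add(3, Mul(-3, Rational(1, 5)))) = Add(-8, Add(3, Rational(-3, 5))) = Add(-8, Rational(12, 5)) = Rational(-28, 5))
Function('c')(O, B) = Rational(-3, 154) (Function('c')(O, B) = Pow(Mul(Rational(2, 3), -7, Add(32, Mul(3, -7))), -1) = Pow(Mul(Rational(2, 3), -7, Add(32, -21)), -1) = Pow(Mul(Rational(2, 3), -7, 11), -1) = Pow(Rational(-154, 3), -1) = Rational(-3, 154))
Pow(Add(Function('c')(Function('Q')(10, 2), 2), -856), -1) = Pow(Add(Rational(-3, 154), -856), -1) = Pow(Rational(-131827, 154), -1) = Rational(-154, 131827)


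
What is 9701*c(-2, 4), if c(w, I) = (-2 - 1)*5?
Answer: -145515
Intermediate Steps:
c(w, I) = -15 (c(w, I) = -3*5 = -15)
9701*c(-2, 4) = 9701*(-15) = -145515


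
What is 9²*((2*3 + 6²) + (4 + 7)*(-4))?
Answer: -162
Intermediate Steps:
9²*((2*3 + 6²) + (4 + 7)*(-4)) = 81*((6 + 36) + 11*(-4)) = 81*(42 - 44) = 81*(-2) = -162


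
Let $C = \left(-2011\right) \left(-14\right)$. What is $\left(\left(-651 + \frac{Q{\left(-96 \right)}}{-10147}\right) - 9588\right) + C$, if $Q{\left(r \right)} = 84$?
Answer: $\frac{181783421}{10147} \approx 17915.0$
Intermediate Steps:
$C = 28154$
$\left(\left(-651 + \frac{Q{\left(-96 \right)}}{-10147}\right) - 9588\right) + C = \left(\left(-651 + \frac{84}{-10147}\right) - 9588\right) + 28154 = \left(\left(-651 + 84 \left(- \frac{1}{10147}\right)\right) - 9588\right) + 28154 = \left(\left(-651 - \frac{84}{10147}\right) - 9588\right) + 28154 = \left(- \frac{6605781}{10147} - 9588\right) + 28154 = - \frac{103895217}{10147} + 28154 = \frac{181783421}{10147}$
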